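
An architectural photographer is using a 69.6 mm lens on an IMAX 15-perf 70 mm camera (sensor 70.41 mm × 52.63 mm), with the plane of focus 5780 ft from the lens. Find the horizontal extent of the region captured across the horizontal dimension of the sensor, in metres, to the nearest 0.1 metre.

1782.2 m

dₒ: 5780 ft × 304.8 mm/ft = 1761743.94 mm.
Similar triangles through the lens centre give W/dₒ = w/dᵢ; with 1/f = 1/dₒ + 1/dᵢ this gives W = w·(dₒ − f)/f.
W = 70.41 mm × (1.76174e+06 − 69.6) / 69.6 = 70.41 × 25311.4130 ≈ 1782176.588 mm = 1782.18 m.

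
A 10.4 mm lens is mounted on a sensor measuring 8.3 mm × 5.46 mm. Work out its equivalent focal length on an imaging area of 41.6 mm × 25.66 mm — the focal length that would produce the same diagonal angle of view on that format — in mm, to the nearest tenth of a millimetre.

51.2 mm

Sensor diagonal = √(8.3² + 5.46²) = √98.7016 ≈ 9.9349 mm.
Sensor diagonal = √(41.6² + 25.66²) = √2388.9956 ≈ 48.8774 mm.
Equal angle of view means equal diagonal/f ratio, so f₂ = f₁ · (diagonal₂/diagonal₁) = 10.4 × 48.8774/9.9349.
f₂ = 10.4 × 4.91978 ≈ 51.166 mm.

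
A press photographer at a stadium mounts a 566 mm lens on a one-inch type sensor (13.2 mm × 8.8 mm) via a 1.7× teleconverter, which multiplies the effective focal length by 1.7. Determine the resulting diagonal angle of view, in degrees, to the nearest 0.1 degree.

0.9°

Effective focal length f = 566 × 1.7 = 962.2 mm.
Sensor diagonal = √(13.2² + 8.8²) = √251.6800 ≈ 15.8644 mm.
α = 2·arctan(15.864 / (2 × 962.2)) = 2·arctan(0.00824) ≈ 0.9447°.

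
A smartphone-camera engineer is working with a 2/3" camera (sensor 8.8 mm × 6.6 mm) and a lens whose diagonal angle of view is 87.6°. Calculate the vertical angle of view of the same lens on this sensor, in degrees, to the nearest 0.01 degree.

Sensor diagonal = √(8.8² + 6.6²) = √121.0000 ≈ 11.0000 mm.
From the diagonal AOV: f = 11.0000 / (2·tan(43.8°)) = 11.0000 / 1.91793 ≈ 5.7353 mm.
Vertical AOV = 2·arctan(6.6 / (2 × 5.7353)) = 2·arctan(0.57538) ≈ 59.8305°.

59.83°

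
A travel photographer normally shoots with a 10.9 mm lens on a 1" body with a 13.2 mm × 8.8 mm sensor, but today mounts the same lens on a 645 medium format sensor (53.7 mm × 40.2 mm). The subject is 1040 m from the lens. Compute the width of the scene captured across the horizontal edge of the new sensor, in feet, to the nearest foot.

The focal length stays 10.9 mm; the relevant sensor dimension is now w = 53.7 mm. Object distance dₒ = 1040 m = 1.04e+06 mm.
Thin-lens field width W = w·(dₒ − f)/f = 53.7 × (1.04e+06 − 10.9)/10.9 ≈ 5123616.025 mm = 5123616.025/304.8 ft = 16809.8 ft.

16810 ft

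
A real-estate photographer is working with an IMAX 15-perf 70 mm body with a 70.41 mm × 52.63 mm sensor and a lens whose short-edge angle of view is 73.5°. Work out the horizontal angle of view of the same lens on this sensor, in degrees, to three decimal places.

89.943°

From the short-edge AOV: f = 52.63 / (2·tan(36.75°)) = 52.63 / 1.49347 ≈ 35.2401 mm.
Horizontal AOV = 2·arctan(70.41 / (2 × 35.2401)) = 2·arctan(0.99901) ≈ 89.9430°.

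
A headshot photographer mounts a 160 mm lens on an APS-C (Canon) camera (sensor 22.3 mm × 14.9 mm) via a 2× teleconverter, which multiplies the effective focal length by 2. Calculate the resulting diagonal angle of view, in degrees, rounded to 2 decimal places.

4.80°

Effective focal length f = 160 × 2 = 320 mm.
Sensor diagonal = √(22.3² + 14.9²) = √719.3000 ≈ 26.8198 mm.
α = 2·arctan(26.820 / (2 × 320)) = 2·arctan(0.04191) ≈ 4.7993°.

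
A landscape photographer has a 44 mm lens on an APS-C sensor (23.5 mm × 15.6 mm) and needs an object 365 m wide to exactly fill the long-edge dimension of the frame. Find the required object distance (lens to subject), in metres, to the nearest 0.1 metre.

W: 365 m = 365000 mm.
Magnification m = w/W = dᵢ/dₒ; combined with 1/f = 1/dₒ + 1/dᵢ this gives dₒ = f·(1 + W/w).
dₒ = 44 mm × (1 + 365000/23.5) = 44 × 15532.9149 ≈ 683448.255 mm = 683.448 m.

683.4 m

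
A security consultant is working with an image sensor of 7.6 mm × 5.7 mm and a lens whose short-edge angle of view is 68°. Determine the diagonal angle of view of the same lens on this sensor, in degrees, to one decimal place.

From the short-edge AOV: f = 5.7 / (2·tan(34°)) = 5.7 / 1.34902 ≈ 4.2253 mm.
Sensor diagonal = √(7.6² + 5.7²) = √90.2500 ≈ 9.5000 mm.
Diagonal AOV = 2·arctan(9.5000 / (2 × 4.2253)) = 2·arctan(1.12418) ≈ 96.6915°.

96.7°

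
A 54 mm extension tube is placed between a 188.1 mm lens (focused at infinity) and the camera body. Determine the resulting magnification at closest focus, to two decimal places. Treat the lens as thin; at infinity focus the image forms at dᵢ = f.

0.29×

The tube moves the image plane from f to f + e, so dᵢ = 188.1 + 54 = 242.1 mm. Focus is achieved when 1/f = 1/dₒ + 1/dᵢ, giving dₒ = 1/(1/f − 1/(f+e)).
Magnification m = dᵢ/dₒ = (f+e)·(1/f − 1/(f+e)) = e/f = 54/188.1 ≈ 0.2871.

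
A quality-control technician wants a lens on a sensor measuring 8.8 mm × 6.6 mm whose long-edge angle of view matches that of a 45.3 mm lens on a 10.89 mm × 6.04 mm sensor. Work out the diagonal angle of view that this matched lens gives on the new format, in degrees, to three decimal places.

17.089°

Equal long-edge AOV ⇒ f₂ = f₁ · 8.8/10.89 = 45.3 × 0.80808 ≈ 36.6061 mm.
Sensor diagonal = √(8.8² + 6.6²) = √121.0000 ≈ 11.0000 mm.
Diagonal AOV on the new format = 2·arctan(11.0000 / (2 × 36.6061)) = 2·arctan(0.15025) ≈ 17.0894°.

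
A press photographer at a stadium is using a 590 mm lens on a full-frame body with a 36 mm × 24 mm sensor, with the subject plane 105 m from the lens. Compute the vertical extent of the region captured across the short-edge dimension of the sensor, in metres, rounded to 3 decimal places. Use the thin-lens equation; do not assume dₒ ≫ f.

dₒ: 105 m = 105000 mm.
Similar triangles through the lens centre give W/dₒ = h/dᵢ; with 1/f = 1/dₒ + 1/dᵢ this gives W = h·(dₒ − f)/f.
W = 24 mm × (105000 − 590) / 590 = 24 × 176.9661 ≈ 4247.186 mm = 4.24719 m.

4.247 m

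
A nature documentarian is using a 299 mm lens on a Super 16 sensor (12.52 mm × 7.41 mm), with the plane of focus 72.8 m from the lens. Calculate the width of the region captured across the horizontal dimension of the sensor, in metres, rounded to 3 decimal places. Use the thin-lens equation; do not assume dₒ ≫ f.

dₒ: 72.8 m = 72800 mm.
Similar triangles through the lens centre give W/dₒ = w/dᵢ; with 1/f = 1/dₒ + 1/dᵢ this gives W = w·(dₒ − f)/f.
W = 12.52 mm × (72800 − 299) / 299 = 12.52 × 242.4783 ≈ 3035.828 mm = 3.03583 m.

3.036 m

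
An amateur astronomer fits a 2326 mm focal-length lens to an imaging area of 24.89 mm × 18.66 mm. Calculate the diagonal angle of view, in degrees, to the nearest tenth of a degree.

0.8°

Sensor diagonal = √(24.89² + 18.66²) = √967.7077 ≈ 31.1080 mm.
Angle of view α = 2·arctan(d/2f) with d = 31.1080 mm and f = 2326 mm.
d/2f = 0.00669; arctan(0.00669) ≈ 0.3831°, so α ≈ 0.7663°.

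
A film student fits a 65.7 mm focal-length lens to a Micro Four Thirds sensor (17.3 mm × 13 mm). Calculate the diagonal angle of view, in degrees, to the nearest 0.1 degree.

18.7°

Sensor diagonal = √(17.3² + 13²) = √468.2900 ≈ 21.6400 mm.
Angle of view α = 2·arctan(d/2f) with d = 21.6400 mm and f = 65.7 mm.
d/2f = 0.16469; arctan(0.16469) ≈ 9.3520°, so α ≈ 18.7040°.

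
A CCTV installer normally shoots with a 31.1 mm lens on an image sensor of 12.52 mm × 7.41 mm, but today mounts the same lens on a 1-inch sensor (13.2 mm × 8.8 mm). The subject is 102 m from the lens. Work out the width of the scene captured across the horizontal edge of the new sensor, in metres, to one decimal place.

The focal length stays 31.1 mm; the relevant sensor dimension is now w = 13.2 mm. Object distance dₒ = 102 m = 102000 mm.
Thin-lens field width W = w·(dₒ − f)/f = 13.2 × (102000 − 31.1)/31.1 ≈ 43279.405 mm = 43.2794 m.

43.3 m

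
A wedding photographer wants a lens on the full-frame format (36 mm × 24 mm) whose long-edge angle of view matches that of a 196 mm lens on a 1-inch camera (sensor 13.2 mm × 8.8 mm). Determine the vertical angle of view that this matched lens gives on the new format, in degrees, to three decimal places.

2.572°

Equal long-edge AOV ⇒ f₂ = f₁ · 36/13.2 = 196 × 2.72727 ≈ 534.5455 mm.
Vertical AOV on the new format = 2·arctan(24 / (2 × 534.5455)) = 2·arctan(0.02245) ≈ 2.5720°.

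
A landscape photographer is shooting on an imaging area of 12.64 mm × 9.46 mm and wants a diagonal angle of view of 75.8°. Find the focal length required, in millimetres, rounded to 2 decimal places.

10.14 mm

Sensor diagonal = √(12.64² + 9.46²) = √249.2612 ≈ 15.7880 mm.
From α = 2·arctan(d/2f) we get f = d / (2·tan(α/2)).
With d = 15.7880 mm and α/2 = 37.9°, tan(α/2) ≈ 0.77848, so f ≈ 15.7880 / 1.55696 ≈ 10.1403 mm.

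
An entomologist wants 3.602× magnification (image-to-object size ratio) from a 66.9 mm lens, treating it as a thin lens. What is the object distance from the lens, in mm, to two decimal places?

With m = dᵢ/dₒ and 1/f = 1/dₒ + 1/dᵢ, substituting dᵢ = m·dₒ gives 1/f = (1 + 1/m)/dₒ, hence dₒ = f·(1 + 1/m).
dₒ = 66.9 × (1 + 1/3.602) = 66.9 × 1.27762 ≈ 85.473 mm.

85.47 mm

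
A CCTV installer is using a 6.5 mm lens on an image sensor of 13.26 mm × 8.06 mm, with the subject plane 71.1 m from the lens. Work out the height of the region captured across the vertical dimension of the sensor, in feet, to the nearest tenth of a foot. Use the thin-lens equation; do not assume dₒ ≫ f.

289.2 ft

dₒ: 71.1 m = 71100 mm.
Similar triangles through the lens centre give W/dₒ = h/dᵢ; with 1/f = 1/dₒ + 1/dᵢ this gives W = h·(dₒ − f)/f.
W = 8.06 mm × (71100 − 6.5) / 6.5 = 8.06 × 10937.4615 ≈ 88155.940 mm = 88155.940/304.8 ft = 289.226 ft.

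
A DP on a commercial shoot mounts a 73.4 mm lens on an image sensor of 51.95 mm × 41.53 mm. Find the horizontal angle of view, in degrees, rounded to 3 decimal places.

38.976°

Angle of view α = 2·arctan(w/2f) with w = 51.95 mm and f = 73.4 mm.
w/2f = 0.35388; arctan(0.35388) ≈ 19.4880°, so α ≈ 38.9760°.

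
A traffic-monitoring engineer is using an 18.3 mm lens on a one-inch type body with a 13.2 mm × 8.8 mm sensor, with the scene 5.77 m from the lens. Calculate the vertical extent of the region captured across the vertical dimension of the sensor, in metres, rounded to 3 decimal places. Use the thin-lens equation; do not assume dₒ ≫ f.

2.766 m

dₒ: 5.77 m = 5770 mm.
Similar triangles through the lens centre give W/dₒ = h/dᵢ; with 1/f = 1/dₒ + 1/dᵢ this gives W = h·(dₒ − f)/f.
W = 8.8 mm × (5770 − 18.3) / 18.3 = 8.8 × 314.3005 ≈ 2765.845 mm = 2.76584 m.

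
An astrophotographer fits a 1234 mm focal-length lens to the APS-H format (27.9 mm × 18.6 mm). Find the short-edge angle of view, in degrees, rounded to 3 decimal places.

Angle of view α = 2·arctan(h/2f) with h = 18.6 mm and f = 1234 mm.
h/2f = 0.00754; arctan(0.00754) ≈ 0.4318°, so α ≈ 0.8636°.

0.864°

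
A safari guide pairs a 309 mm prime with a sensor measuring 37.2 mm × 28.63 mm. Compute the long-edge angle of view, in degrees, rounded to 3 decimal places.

6.889°

Angle of view α = 2·arctan(w/2f) with w = 37.2 mm and f = 309 mm.
w/2f = 0.06019; arctan(0.06019) ≈ 3.4447°, so α ≈ 6.8894°.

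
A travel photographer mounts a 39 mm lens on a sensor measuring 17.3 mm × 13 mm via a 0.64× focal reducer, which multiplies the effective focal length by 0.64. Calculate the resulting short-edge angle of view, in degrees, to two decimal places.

29.19°

Effective focal length f = 39 × 0.64 = 24.96 mm.
α = 2·arctan(13 / (2 × 24.96)) = 2·arctan(0.26042) ≈ 29.1932°.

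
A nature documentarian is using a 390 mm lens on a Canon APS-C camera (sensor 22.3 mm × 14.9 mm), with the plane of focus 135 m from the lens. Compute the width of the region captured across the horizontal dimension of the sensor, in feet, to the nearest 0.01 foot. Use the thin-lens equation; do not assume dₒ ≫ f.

25.25 ft

dₒ: 135 m = 135000 mm.
Similar triangles through the lens centre give W/dₒ = w/dᵢ; with 1/f = 1/dₒ + 1/dᵢ this gives W = w·(dₒ − f)/f.
W = 22.3 mm × (135000 − 390) / 390 = 22.3 × 345.1538 ≈ 7696.931 mm = 7696.931/304.8 ft = 25.2524 ft.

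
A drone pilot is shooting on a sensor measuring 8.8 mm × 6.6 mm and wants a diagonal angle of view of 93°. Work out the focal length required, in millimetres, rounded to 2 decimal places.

Sensor diagonal = √(8.8² + 6.6²) = √121.0000 ≈ 11.0000 mm.
From α = 2·arctan(d/2f) we get f = d / (2·tan(α/2)).
With d = 11.0000 mm and α/2 = 46.5°, tan(α/2) ≈ 1.05378, so f ≈ 11.0000 / 2.10756 ≈ 5.2193 mm.

5.22 mm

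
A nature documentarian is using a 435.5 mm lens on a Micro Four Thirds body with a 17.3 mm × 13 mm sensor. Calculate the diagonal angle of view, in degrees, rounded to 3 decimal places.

2.846°

Sensor diagonal = √(17.3² + 13²) = √468.2900 ≈ 21.6400 mm.
Angle of view α = 2·arctan(d/2f) with d = 21.6400 mm and f = 435.5 mm.
d/2f = 0.02485; arctan(0.02485) ≈ 1.4232°, so α ≈ 2.8464°.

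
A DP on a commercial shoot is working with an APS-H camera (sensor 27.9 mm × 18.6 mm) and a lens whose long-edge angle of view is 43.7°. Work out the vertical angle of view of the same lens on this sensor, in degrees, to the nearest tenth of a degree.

29.9°

From the long-edge AOV: f = 27.9 / (2·tan(21.85°)) = 27.9 / 0.80197 ≈ 34.7894 mm.
Vertical AOV = 2·arctan(18.6 / (2 × 34.7894)) = 2·arctan(0.26732) ≈ 29.9330°.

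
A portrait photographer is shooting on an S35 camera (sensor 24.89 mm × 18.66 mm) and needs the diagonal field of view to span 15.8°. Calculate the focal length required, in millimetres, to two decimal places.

Sensor diagonal = √(24.89² + 18.66²) = √967.7077 ≈ 31.1080 mm.
From α = 2·arctan(d/2f) we get f = d / (2·tan(α/2)).
With d = 31.1080 mm and α/2 = 7.9°, tan(α/2) ≈ 0.13876, so f ≈ 31.1080 / 0.27752 ≈ 112.0916 mm.

112.09 mm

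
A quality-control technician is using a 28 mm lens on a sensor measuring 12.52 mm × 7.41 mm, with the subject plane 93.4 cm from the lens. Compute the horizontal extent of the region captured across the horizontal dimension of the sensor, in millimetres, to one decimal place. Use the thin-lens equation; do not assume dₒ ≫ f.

405.1 mm

dₒ: 93.4 cm = 934 mm.
Similar triangles through the lens centre give W/dₒ = w/dᵢ; with 1/f = 1/dₒ + 1/dᵢ this gives W = w·(dₒ − f)/f.
W = 12.52 mm × (934 − 28) / 28 = 12.52 × 32.3571 ≈ 405.111 mm.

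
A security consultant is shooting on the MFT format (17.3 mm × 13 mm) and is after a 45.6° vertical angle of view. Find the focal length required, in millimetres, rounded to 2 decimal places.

From α = 2·arctan(h/2f) we get f = h / (2·tan(α/2)).
With h = 13 mm and α/2 = 22.8°, tan(α/2) ≈ 0.42036, so f ≈ 13 / 0.84072 ≈ 15.4629 mm.

15.46 mm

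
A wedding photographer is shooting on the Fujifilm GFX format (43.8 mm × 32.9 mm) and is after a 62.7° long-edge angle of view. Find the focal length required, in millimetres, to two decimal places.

35.95 mm

From α = 2·arctan(w/2f) we get f = w / (2·tan(α/2)).
With w = 43.8 mm and α/2 = 31.35°, tan(α/2) ≈ 0.60921, so f ≈ 43.8 / 1.21841 ≈ 35.9485 mm.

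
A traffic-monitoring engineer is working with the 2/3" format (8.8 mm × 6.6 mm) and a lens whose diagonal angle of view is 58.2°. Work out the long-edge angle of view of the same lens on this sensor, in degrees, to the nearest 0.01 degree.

48.00°

Sensor diagonal = √(8.8² + 6.6²) = √121.0000 ≈ 11.0000 mm.
From the diagonal AOV: f = 11.0000 / (2·tan(29.1°)) = 11.0000 / 1.11319 ≈ 9.8815 mm.
Long-edge AOV = 2·arctan(8.8 / (2 × 9.8815)) = 2·arctan(0.44527) ≈ 48.0044°.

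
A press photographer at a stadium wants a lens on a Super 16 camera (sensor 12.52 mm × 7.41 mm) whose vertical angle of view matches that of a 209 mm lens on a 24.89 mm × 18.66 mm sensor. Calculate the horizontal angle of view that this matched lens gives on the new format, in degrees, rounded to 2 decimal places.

8.63°

Equal vertical AOV ⇒ f₂ = f₁ · 7.41/18.66 = 209 × 0.39711 ≈ 82.9952 mm.
Horizontal AOV on the new format = 2·arctan(12.52 / (2 × 82.9952)) = 2·arctan(0.07543) ≈ 8.6269°.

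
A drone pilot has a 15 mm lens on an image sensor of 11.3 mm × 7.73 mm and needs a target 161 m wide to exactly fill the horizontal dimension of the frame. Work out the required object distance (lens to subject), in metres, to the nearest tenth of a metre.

W: 161 m = 161000 mm.
Magnification m = w/W = dᵢ/dₒ; combined with 1/f = 1/dₒ + 1/dᵢ this gives dₒ = f·(1 + W/w).
dₒ = 15 mm × (1 + 161000/11.3) = 15 × 14248.7876 ≈ 213731.814 mm = 213.732 m.

213.7 m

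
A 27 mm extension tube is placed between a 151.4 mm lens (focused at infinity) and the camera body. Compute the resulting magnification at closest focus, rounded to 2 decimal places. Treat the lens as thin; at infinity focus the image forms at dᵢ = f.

The tube moves the image plane from f to f + e, so dᵢ = 151.4 + 27 = 178.4 mm. Focus is achieved when 1/f = 1/dₒ + 1/dᵢ, giving dₒ = 1/(1/f − 1/(f+e)).
Magnification m = dᵢ/dₒ = (f+e)·(1/f − 1/(f+e)) = e/f = 27/151.4 ≈ 0.1783.

0.18×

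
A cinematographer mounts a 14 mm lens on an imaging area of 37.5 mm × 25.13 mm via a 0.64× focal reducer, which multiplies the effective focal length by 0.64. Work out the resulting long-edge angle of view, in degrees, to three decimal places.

128.917°

Effective focal length f = 14 × 0.64 = 8.96 mm.
α = 2·arctan(37.5 / (2 × 8.96)) = 2·arctan(2.09263) ≈ 128.9168°.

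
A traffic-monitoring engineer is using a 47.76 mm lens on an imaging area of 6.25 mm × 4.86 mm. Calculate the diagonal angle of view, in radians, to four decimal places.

Sensor diagonal = √(6.25² + 4.86²) = √62.6821 ≈ 7.9172 mm.
Angle of view α = 2·arctan(d/2f) with d = 7.9172 mm and f = 47.76 mm.
d/2f = 0.08289; arctan(0.08289) ≈ 0.0827 rad, so α ≈ 0.1654 rad.

0.1654 rad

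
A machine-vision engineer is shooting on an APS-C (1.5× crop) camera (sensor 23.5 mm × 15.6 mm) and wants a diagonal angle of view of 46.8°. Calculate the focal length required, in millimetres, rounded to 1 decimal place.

32.6 mm

Sensor diagonal = √(23.5² + 15.6²) = √795.6100 ≈ 28.2066 mm.
From α = 2·arctan(d/2f) we get f = d / (2·tan(α/2)).
With d = 28.2066 mm and α/2 = 23.4°, tan(α/2) ≈ 0.43274, so f ≈ 28.2066 / 0.86548 ≈ 32.5908 mm.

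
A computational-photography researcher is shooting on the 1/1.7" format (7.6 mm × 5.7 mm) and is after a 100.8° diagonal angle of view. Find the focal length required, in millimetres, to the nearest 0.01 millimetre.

Sensor diagonal = √(7.6² + 5.7²) = √90.2500 ≈ 9.5000 mm.
From α = 2·arctan(d/2f) we get f = d / (2·tan(α/2)).
With d = 9.5000 mm and α/2 = 50.4°, tan(α/2) ≈ 1.20879, so f ≈ 9.5000 / 2.41758 ≈ 3.9295 mm.

3.93 mm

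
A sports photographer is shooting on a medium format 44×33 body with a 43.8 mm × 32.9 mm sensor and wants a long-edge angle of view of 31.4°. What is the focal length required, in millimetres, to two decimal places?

From α = 2·arctan(w/2f) we get f = w / (2·tan(α/2)).
With w = 43.8 mm and α/2 = 15.7°, tan(α/2) ≈ 0.28109, so f ≈ 43.8 / 0.56217 ≈ 77.9117 mm.

77.91 mm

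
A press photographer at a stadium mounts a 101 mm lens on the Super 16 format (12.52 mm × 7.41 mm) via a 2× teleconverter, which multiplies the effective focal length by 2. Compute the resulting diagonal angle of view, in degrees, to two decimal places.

4.12°

Effective focal length f = 101 × 2 = 202 mm.
Sensor diagonal = √(12.52² + 7.41²) = √211.6585 ≈ 14.5485 mm.
α = 2·arctan(14.548 / (2 × 202)) = 2·arctan(0.03601) ≈ 4.1248°.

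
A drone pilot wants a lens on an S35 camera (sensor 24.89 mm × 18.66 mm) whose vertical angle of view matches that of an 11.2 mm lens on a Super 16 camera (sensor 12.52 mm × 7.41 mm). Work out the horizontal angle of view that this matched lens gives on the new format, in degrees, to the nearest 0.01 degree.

Equal vertical AOV ⇒ f₂ = f₁ · 18.66/7.41 = 11.2 × 2.51822 ≈ 28.2040 mm.
Horizontal AOV on the new format = 2·arctan(24.89 / (2 × 28.2040)) = 2·arctan(0.44125) ≈ 47.6188°.

47.62°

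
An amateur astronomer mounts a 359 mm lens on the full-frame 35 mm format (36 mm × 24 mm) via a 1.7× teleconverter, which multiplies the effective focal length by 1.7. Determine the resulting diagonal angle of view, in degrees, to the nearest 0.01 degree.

Effective focal length f = 359 × 1.7 = 610.3 mm.
Sensor diagonal = √(36² + 24²) = √1872.0000 ≈ 43.2666 mm.
α = 2·arctan(43.267 / (2 × 610.3)) = 2·arctan(0.03545) ≈ 4.0602°.

4.06°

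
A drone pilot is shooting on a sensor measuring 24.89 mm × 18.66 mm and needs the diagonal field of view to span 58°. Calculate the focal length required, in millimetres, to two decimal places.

28.06 mm

Sensor diagonal = √(24.89² + 18.66²) = √967.7077 ≈ 31.1080 mm.
From α = 2·arctan(d/2f) we get f = d / (2·tan(α/2)).
With d = 31.1080 mm and α/2 = 29°, tan(α/2) ≈ 0.55431, so f ≈ 31.1080 / 1.10862 ≈ 28.0602 mm.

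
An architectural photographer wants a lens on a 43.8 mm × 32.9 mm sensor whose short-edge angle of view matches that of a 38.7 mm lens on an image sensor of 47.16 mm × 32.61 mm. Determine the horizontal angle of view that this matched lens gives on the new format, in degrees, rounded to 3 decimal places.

58.576°

Equal short-edge AOV ⇒ f₂ = f₁ · 32.9/32.61 = 38.7 × 1.00889 ≈ 39.0442 mm.
Horizontal AOV on the new format = 2·arctan(43.8 / (2 × 39.0442)) = 2·arctan(0.56090) ≈ 58.5764°.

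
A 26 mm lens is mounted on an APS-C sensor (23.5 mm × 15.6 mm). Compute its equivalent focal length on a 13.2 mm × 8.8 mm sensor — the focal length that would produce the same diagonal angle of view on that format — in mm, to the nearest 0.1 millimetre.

Sensor diagonal = √(23.5² + 15.6²) = √795.6100 ≈ 28.2066 mm.
Sensor diagonal = √(13.2² + 8.8²) = √251.6800 ≈ 15.8644 mm.
Equal angle of view means equal diagonal/f ratio, so f₂ = f₁ · (diagonal₂/diagonal₁) = 26 × 15.8644/28.2066.
f₂ = 26 × 0.56244 ≈ 14.623 mm.

14.6 mm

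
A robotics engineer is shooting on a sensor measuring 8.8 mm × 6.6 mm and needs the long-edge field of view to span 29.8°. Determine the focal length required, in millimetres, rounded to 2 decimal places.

16.54 mm

From α = 2·arctan(w/2f) we get f = w / (2·tan(α/2)).
With w = 8.8 mm and α/2 = 14.9°, tan(α/2) ≈ 0.26608, so f ≈ 8.8 / 0.53216 ≈ 16.5364 mm.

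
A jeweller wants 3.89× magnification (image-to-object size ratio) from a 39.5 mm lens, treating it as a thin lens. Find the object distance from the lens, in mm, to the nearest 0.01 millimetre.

With m = dᵢ/dₒ and 1/f = 1/dₒ + 1/dᵢ, substituting dᵢ = m·dₒ gives 1/f = (1 + 1/m)/dₒ, hence dₒ = f·(1 + 1/m).
dₒ = 39.5 × (1 + 1/3.89) = 39.5 × 1.25707 ≈ 49.654 mm.

49.65 mm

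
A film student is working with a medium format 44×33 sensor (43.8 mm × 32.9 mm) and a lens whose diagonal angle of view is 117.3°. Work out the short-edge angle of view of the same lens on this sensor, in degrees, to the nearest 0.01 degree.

Sensor diagonal = √(43.8² + 32.9²) = √3000.8500 ≈ 54.7800 mm.
From the diagonal AOV: f = 54.7800 / (2·tan(58.65°)) = 54.7800 / 3.28296 ≈ 16.6861 mm.
Short-edge AOV = 2·arctan(32.9 / (2 × 16.6861)) = 2·arctan(0.98585) ≈ 89.1834°.

89.18°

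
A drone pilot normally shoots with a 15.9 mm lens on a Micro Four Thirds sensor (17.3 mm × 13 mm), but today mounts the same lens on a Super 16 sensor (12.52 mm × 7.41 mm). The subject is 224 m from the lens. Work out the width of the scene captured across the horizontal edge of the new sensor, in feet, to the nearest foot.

579 ft

The focal length stays 15.9 mm; the relevant sensor dimension is now w = 12.52 mm. Object distance dₒ = 224 m = 224000 mm.
Thin-lens field width W = w·(dₒ − f)/f = 12.52 × (224000 − 15.9)/15.9 ≈ 176369.870 mm = 176369.870/304.8 ft = 578.641 ft.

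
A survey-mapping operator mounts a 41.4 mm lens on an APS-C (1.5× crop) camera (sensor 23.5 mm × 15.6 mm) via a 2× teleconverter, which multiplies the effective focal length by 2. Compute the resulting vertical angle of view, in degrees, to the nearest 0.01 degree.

10.76°

Effective focal length f = 41.4 × 2 = 82.8 mm.
α = 2·arctan(15.6 / (2 × 82.8)) = 2·arctan(0.09420) ≈ 10.7631°.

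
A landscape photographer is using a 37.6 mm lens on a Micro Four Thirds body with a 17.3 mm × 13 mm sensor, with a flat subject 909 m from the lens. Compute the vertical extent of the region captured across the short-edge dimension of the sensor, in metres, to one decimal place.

314.3 m

dₒ: 909 m = 909000 mm.
Similar triangles through the lens centre give W/dₒ = h/dᵢ; with 1/f = 1/dₒ + 1/dᵢ this gives W = h·(dₒ − f)/f.
W = 13 mm × (909000 − 37.6) / 37.6 = 13 × 24174.5319 ≈ 314268.915 mm = 314.269 m.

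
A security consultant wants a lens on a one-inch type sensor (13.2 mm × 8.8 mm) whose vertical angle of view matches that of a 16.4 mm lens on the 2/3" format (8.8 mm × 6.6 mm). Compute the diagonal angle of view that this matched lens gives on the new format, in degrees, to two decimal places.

Equal vertical AOV ⇒ f₂ = f₁ · 8.8/6.6 = 16.4 × 1.33333 ≈ 21.8667 mm.
Sensor diagonal = √(13.2² + 8.8²) = √251.6800 ≈ 15.8644 mm.
Diagonal AOV on the new format = 2·arctan(15.8644 / (2 × 21.8667)) = 2·arctan(0.36275) ≈ 39.8768°.

39.88°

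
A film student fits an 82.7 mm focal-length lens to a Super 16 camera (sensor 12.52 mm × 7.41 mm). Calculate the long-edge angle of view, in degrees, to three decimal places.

8.658°

Angle of view α = 2·arctan(w/2f) with w = 12.52 mm and f = 82.7 mm.
w/2f = 0.07570; arctan(0.07570) ≈ 4.3288°, so α ≈ 8.6575°.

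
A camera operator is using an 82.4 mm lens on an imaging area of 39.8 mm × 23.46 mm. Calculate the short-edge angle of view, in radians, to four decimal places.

0.2828 rad

Angle of view α = 2·arctan(h/2f) with h = 23.46 mm and f = 82.4 mm.
h/2f = 0.14235; arctan(0.14235) ≈ 0.1414 rad, so α ≈ 0.2828 rad.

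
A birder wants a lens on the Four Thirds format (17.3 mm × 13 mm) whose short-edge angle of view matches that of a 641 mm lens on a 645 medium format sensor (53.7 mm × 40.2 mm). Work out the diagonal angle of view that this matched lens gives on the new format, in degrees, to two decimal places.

5.98°

Equal short-edge AOV ⇒ f₂ = f₁ · 13/40.2 = 641 × 0.32338 ≈ 207.2886 mm.
Sensor diagonal = √(17.3² + 13²) = √468.2900 ≈ 21.6400 mm.
Diagonal AOV on the new format = 2·arctan(21.6400 / (2 × 207.2886)) = 2·arctan(0.05220) ≈ 5.9760°.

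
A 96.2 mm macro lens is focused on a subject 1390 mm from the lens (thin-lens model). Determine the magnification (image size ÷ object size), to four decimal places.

0.0744×

Thin lens: 1/f = 1/dₒ + 1/dᵢ → 1/dᵢ = 1/96.2 − 1/1390 = 0.0096756 mm⁻¹, so dᵢ ≈ 103.3529 mm.
Magnification m = dᵢ/dₒ = 103.3529/1390 ≈ 0.07435.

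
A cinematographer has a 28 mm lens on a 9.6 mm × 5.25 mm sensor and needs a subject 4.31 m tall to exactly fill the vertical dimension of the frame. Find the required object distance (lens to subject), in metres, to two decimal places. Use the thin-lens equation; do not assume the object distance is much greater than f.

W: 4.31 m = 4310 mm.
Magnification m = h/W = dᵢ/dₒ; combined with 1/f = 1/dₒ + 1/dᵢ this gives dₒ = f·(1 + W/h).
dₒ = 28 mm × (1 + 4310/5.25) = 28 × 821.9524 ≈ 23014.667 mm = 23.0147 m.

23.01 m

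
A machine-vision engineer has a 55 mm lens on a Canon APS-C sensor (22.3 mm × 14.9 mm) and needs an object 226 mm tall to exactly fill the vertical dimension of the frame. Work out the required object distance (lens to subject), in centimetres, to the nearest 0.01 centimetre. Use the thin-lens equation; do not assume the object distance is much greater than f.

Magnification m = h/W = dᵢ/dₒ; combined with 1/f = 1/dₒ + 1/dᵢ this gives dₒ = f·(1 + W/h).
dₒ = 55 mm × (1 + 226/14.9) = 55 × 16.1678 ≈ 889.228 mm = 88.9228 cm.

88.92 cm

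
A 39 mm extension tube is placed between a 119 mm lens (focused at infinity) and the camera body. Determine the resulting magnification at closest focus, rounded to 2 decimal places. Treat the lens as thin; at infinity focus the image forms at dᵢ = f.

The tube moves the image plane from f to f + e, so dᵢ = 119 + 39 = 158 mm. Focus is achieved when 1/f = 1/dₒ + 1/dᵢ, giving dₒ = 1/(1/f − 1/(f+e)).
Magnification m = dᵢ/dₒ = (f+e)·(1/f − 1/(f+e)) = e/f = 39/119 ≈ 0.3277.

0.33×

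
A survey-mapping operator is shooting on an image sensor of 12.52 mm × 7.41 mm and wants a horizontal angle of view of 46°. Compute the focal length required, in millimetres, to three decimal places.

14.748 mm

From α = 2·arctan(w/2f) we get f = w / (2·tan(α/2)).
With w = 12.52 mm and α/2 = 23°, tan(α/2) ≈ 0.42447, so f ≈ 12.52 / 0.84895 ≈ 14.7476 mm.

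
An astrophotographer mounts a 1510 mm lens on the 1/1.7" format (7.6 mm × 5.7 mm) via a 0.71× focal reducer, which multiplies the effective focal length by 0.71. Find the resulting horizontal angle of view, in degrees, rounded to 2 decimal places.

Effective focal length f = 1510 × 0.71 = 1072.1 mm.
α = 2·arctan(7.6 / (2 × 1072.1)) = 2·arctan(0.00354) ≈ 0.4062°.

0.41°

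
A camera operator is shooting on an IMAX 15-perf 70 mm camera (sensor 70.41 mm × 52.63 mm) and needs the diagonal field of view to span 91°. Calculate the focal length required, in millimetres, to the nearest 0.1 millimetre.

43.2 mm

Sensor diagonal = √(70.41² + 52.63²) = √7727.4850 ≈ 87.9061 mm.
From α = 2·arctan(d/2f) we get f = d / (2·tan(α/2)).
With d = 87.9061 mm and α/2 = 45.5°, tan(α/2) ≈ 1.01761, so f ≈ 87.9061 / 2.03521 ≈ 43.1925 mm.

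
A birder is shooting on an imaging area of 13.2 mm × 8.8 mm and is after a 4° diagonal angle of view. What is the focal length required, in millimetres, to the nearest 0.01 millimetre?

Sensor diagonal = √(13.2² + 8.8²) = √251.6800 ≈ 15.8644 mm.
From α = 2·arctan(d/2f) we get f = d / (2·tan(α/2)).
With d = 15.8644 mm and α/2 = 2°, tan(α/2) ≈ 0.03492, so f ≈ 15.8644 / 0.06984 ≈ 227.1489 mm.

227.15 mm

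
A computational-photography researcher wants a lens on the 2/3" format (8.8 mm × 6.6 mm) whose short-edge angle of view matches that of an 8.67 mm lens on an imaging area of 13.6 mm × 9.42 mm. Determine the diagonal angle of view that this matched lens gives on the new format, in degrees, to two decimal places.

Equal short-edge AOV ⇒ f₂ = f₁ · 6.6/9.42 = 8.67 × 0.70064 ≈ 6.0745 mm.
Sensor diagonal = √(8.8² + 6.6²) = √121.0000 ≈ 11.0000 mm.
Diagonal AOV on the new format = 2·arctan(11.0000 / (2 × 6.0745)) = 2·arctan(0.90542) ≈ 84.3167°.

84.32°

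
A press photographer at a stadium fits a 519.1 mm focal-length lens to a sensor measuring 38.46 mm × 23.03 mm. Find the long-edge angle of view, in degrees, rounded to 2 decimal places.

4.24°

Angle of view α = 2·arctan(w/2f) with w = 38.46 mm and f = 519.1 mm.
w/2f = 0.03704; arctan(0.03704) ≈ 2.1215°, so α ≈ 4.2431°.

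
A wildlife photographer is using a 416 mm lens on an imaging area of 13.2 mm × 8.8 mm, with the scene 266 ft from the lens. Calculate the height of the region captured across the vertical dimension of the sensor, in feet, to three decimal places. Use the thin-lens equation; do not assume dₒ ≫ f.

5.598 ft

dₒ: 266 ft × 304.8 mm/ft = 81076.80 mm.
Similar triangles through the lens centre give W/dₒ = h/dᵢ; with 1/f = 1/dₒ + 1/dᵢ this gives W = h·(dₒ − f)/f.
W = 8.8 mm × (81076.8 − 416) / 416 = 8.8 × 193.8961 ≈ 1706.286 mm = 1706.286/304.8 ft = 5.59805 ft.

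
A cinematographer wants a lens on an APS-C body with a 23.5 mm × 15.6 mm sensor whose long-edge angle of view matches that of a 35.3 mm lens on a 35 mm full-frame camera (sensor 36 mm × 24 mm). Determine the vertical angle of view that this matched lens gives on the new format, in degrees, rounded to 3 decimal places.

37.402°

Equal long-edge AOV ⇒ f₂ = f₁ · 23.5/36 = 35.3 × 0.65278 ≈ 23.0431 mm.
Vertical AOV on the new format = 2·arctan(15.6 / (2 × 23.0431)) = 2·arctan(0.33850) ≈ 37.4016°.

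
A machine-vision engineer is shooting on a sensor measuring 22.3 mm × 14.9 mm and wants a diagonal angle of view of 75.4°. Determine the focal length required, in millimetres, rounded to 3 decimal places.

17.350 mm

Sensor diagonal = √(22.3² + 14.9²) = √719.3000 ≈ 26.8198 mm.
From α = 2·arctan(d/2f) we get f = d / (2·tan(α/2)).
With d = 26.8198 mm and α/2 = 37.7°, tan(α/2) ≈ 0.77289, so f ≈ 26.8198 / 1.54578 ≈ 17.3504 mm.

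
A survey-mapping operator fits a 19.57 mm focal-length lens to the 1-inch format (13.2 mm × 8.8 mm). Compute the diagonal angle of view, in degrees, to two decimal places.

44.13°

Sensor diagonal = √(13.2² + 8.8²) = √251.6800 ≈ 15.8644 mm.
Angle of view α = 2·arctan(d/2f) with d = 15.8644 mm and f = 19.57 mm.
d/2f = 0.40533; arctan(0.40533) ≈ 22.0639°, so α ≈ 44.1279°.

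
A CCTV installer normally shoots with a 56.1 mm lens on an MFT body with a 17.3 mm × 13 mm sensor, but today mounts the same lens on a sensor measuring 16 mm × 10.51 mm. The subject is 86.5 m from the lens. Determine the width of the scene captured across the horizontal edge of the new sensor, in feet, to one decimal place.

The focal length stays 56.1 mm; the relevant sensor dimension is now w = 16 mm. Object distance dₒ = 86.5 m = 86500 mm.
Thin-lens field width W = w·(dₒ − f)/f = 16 × (86500 − 56.1)/56.1 ≈ 24654.232 mm = 24654.232/304.8 ft = 80.8866 ft.

80.9 ft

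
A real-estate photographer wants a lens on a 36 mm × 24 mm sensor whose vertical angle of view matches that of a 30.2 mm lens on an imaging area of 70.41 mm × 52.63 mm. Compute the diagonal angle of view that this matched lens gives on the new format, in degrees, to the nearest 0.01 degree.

Equal vertical AOV ⇒ f₂ = f₁ · 24/52.63 = 30.2 × 0.45601 ≈ 13.7716 mm.
Sensor diagonal = √(36² + 24²) = √1872.0000 ≈ 43.2666 mm.
Diagonal AOV on the new format = 2·arctan(43.2666 / (2 × 13.7716)) = 2·arctan(1.57086) ≈ 115.0389°.

115.04°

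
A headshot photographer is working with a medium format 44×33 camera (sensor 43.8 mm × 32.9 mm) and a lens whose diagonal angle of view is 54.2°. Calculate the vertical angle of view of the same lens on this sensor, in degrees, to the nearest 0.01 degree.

Sensor diagonal = √(43.8² + 32.9²) = √3000.8500 ≈ 54.7800 mm.
From the diagonal AOV: f = 54.7800 / (2·tan(27.1°)) = 54.7800 / 1.02345 ≈ 53.5248 mm.
Vertical AOV = 2·arctan(32.9 / (2 × 53.5248)) = 2·arctan(0.30733) ≈ 34.1680°.

34.17°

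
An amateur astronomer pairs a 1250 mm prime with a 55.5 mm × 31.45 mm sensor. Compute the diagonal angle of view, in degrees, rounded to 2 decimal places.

Sensor diagonal = √(55.5² + 31.45²) = √4069.3525 ≈ 63.7915 mm.
Angle of view α = 2·arctan(d/2f) with d = 63.7915 mm and f = 1250 mm.
d/2f = 0.02552; arctan(0.02552) ≈ 1.4617°, so α ≈ 2.9234°.

2.92°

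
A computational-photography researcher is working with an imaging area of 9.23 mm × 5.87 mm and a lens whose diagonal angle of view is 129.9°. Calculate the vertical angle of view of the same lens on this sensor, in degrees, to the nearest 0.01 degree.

97.89°

Sensor diagonal = √(9.23² + 5.87²) = √119.6498 ≈ 10.9385 mm.
From the diagonal AOV: f = 10.9385 / (2·tan(64.95°)) = 10.9385 / 4.27926 ≈ 2.5562 mm.
Vertical AOV = 2·arctan(5.87 / (2 × 2.5562)) = 2·arctan(1.14821) ≈ 97.8934°.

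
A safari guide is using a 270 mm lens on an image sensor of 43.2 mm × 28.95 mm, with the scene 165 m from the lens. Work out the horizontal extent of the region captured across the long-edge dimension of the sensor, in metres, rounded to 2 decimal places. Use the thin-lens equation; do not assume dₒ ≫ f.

26.36 m

dₒ: 165 m = 165000 mm.
Similar triangles through the lens centre give W/dₒ = w/dᵢ; with 1/f = 1/dₒ + 1/dᵢ this gives W = w·(dₒ − f)/f.
W = 43.2 mm × (165000 − 270) / 270 = 43.2 × 610.1111 ≈ 26356.800 mm = 26.3568 m.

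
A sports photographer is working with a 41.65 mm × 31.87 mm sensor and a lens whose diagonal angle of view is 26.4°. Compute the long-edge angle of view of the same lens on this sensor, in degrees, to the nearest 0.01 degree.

21.10°

Sensor diagonal = √(41.65² + 31.87²) = √2750.4194 ≈ 52.4444 mm.
From the diagonal AOV: f = 52.4444 / (2·tan(13.2°)) = 52.4444 / 0.46910 ≈ 111.7990 mm.
Long-edge AOV = 2·arctan(41.65 / (2 × 111.7990)) = 2·arctan(0.18627) ≈ 21.1033°.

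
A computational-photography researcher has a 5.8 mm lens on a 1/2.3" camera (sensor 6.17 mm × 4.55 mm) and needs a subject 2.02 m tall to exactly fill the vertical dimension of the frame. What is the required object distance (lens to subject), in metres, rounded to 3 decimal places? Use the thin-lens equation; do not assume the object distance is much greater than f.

2.581 m

W: 2.02 m = 2020 mm.
Magnification m = h/W = dᵢ/dₒ; combined with 1/f = 1/dₒ + 1/dᵢ this gives dₒ = f·(1 + W/h).
dₒ = 5.8 mm × (1 + 2020/4.55) = 5.8 × 444.9560 ≈ 2580.745 mm = 2.58075 m.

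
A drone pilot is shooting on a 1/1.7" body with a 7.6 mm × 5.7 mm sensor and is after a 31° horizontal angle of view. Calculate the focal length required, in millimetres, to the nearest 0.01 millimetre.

13.70 mm

From α = 2·arctan(w/2f) we get f = w / (2·tan(α/2)).
With w = 7.6 mm and α/2 = 15.5°, tan(α/2) ≈ 0.27732, so f ≈ 7.6 / 0.55465 ≈ 13.7024 mm.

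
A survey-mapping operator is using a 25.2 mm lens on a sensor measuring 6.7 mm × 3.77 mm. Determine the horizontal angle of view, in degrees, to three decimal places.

Angle of view α = 2·arctan(w/2f) with w = 6.7 mm and f = 25.2 mm.
w/2f = 0.13294; arctan(0.13294) ≈ 7.5723°, so α ≈ 15.1446°.

15.145°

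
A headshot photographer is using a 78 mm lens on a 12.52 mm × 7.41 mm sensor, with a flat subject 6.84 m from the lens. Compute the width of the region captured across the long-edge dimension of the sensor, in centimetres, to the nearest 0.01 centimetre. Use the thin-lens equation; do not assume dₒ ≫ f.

dₒ: 6.84 m = 6840 mm.
Similar triangles through the lens centre give W/dₒ = w/dᵢ; with 1/f = 1/dₒ + 1/dᵢ this gives W = w·(dₒ − f)/f.
W = 12.52 mm × (6840 − 78) / 78 = 12.52 × 86.6923 ≈ 1085.388 mm = 108.539 cm.

108.54 cm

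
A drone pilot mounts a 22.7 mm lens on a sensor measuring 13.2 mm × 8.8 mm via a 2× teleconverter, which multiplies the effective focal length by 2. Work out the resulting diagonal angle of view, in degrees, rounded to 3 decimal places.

19.821°

Effective focal length f = 22.7 × 2 = 45.4 mm.
Sensor diagonal = √(13.2² + 8.8²) = √251.6800 ≈ 15.8644 mm.
α = 2·arctan(15.864 / (2 × 45.4)) = 2·arctan(0.17472) ≈ 19.8212°.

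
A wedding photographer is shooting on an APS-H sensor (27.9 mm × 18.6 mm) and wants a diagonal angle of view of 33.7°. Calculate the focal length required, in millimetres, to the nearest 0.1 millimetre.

55.4 mm

Sensor diagonal = √(27.9² + 18.6²) = √1124.3700 ≈ 33.5316 mm.
From α = 2·arctan(d/2f) we get f = d / (2·tan(α/2)).
With d = 33.5316 mm and α/2 = 16.85°, tan(α/2) ≈ 0.30287, so f ≈ 33.5316 / 0.60574 ≈ 55.3564 mm.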